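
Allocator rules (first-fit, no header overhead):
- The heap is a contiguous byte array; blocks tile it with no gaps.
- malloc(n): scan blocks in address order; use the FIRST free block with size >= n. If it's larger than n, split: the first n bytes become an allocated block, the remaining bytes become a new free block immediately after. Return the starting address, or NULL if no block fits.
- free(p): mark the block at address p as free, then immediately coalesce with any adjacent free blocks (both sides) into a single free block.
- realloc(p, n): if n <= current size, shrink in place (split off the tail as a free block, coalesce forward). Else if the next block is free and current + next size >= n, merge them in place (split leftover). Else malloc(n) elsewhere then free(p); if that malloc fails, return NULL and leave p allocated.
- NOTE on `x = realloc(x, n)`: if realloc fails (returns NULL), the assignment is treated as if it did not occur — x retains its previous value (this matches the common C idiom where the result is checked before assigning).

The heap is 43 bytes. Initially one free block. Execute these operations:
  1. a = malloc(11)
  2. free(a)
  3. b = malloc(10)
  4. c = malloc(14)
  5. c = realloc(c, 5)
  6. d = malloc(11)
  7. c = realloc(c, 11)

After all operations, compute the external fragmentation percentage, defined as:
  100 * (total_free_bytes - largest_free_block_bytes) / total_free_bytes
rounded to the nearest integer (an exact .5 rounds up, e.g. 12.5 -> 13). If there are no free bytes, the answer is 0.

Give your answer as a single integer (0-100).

Op 1: a = malloc(11) -> a = 0; heap: [0-10 ALLOC][11-42 FREE]
Op 2: free(a) -> (freed a); heap: [0-42 FREE]
Op 3: b = malloc(10) -> b = 0; heap: [0-9 ALLOC][10-42 FREE]
Op 4: c = malloc(14) -> c = 10; heap: [0-9 ALLOC][10-23 ALLOC][24-42 FREE]
Op 5: c = realloc(c, 5) -> c = 10; heap: [0-9 ALLOC][10-14 ALLOC][15-42 FREE]
Op 6: d = malloc(11) -> d = 15; heap: [0-9 ALLOC][10-14 ALLOC][15-25 ALLOC][26-42 FREE]
Op 7: c = realloc(c, 11) -> c = 26; heap: [0-9 ALLOC][10-14 FREE][15-25 ALLOC][26-36 ALLOC][37-42 FREE]
Free blocks: [5 6] total_free=11 largest=6 -> 100*(11-6)/11 = 500/11 ≈ 45.455 -> rounds to 45

Answer: 45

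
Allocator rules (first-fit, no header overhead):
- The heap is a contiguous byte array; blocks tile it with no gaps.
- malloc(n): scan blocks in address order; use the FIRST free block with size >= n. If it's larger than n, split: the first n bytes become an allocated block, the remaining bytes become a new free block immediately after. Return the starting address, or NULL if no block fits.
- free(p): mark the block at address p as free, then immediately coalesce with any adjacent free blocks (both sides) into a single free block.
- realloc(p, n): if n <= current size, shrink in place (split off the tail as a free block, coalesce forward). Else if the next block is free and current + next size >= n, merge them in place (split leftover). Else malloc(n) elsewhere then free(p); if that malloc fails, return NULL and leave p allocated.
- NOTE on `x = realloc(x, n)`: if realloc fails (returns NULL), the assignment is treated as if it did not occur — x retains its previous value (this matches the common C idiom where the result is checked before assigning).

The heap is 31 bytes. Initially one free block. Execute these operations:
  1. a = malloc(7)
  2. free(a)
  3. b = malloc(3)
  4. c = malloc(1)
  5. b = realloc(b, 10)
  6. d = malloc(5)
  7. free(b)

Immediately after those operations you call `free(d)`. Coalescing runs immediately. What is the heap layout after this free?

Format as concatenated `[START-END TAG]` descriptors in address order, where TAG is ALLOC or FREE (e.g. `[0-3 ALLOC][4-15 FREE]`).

Answer: [0-2 FREE][3-3 ALLOC][4-30 FREE]

Derivation:
Op 1: a = malloc(7) -> a = 0; heap: [0-6 ALLOC][7-30 FREE]
Op 2: free(a) -> (freed a); heap: [0-30 FREE]
Op 3: b = malloc(3) -> b = 0; heap: [0-2 ALLOC][3-30 FREE]
Op 4: c = malloc(1) -> c = 3; heap: [0-2 ALLOC][3-3 ALLOC][4-30 FREE]
Op 5: b = realloc(b, 10) -> b = 4; heap: [0-2 FREE][3-3 ALLOC][4-13 ALLOC][14-30 FREE]
Op 6: d = malloc(5) -> d = 14; heap: [0-2 FREE][3-3 ALLOC][4-13 ALLOC][14-18 ALLOC][19-30 FREE]
Op 7: free(b) -> (freed b); heap: [0-2 FREE][3-3 ALLOC][4-13 FREE][14-18 ALLOC][19-30 FREE]
free(d): d = 14 -> block [14-18 ALLOC]; mark free, coalesce with adjacent free neighbors -> [0-2 FREE][3-3 ALLOC][4-30 FREE]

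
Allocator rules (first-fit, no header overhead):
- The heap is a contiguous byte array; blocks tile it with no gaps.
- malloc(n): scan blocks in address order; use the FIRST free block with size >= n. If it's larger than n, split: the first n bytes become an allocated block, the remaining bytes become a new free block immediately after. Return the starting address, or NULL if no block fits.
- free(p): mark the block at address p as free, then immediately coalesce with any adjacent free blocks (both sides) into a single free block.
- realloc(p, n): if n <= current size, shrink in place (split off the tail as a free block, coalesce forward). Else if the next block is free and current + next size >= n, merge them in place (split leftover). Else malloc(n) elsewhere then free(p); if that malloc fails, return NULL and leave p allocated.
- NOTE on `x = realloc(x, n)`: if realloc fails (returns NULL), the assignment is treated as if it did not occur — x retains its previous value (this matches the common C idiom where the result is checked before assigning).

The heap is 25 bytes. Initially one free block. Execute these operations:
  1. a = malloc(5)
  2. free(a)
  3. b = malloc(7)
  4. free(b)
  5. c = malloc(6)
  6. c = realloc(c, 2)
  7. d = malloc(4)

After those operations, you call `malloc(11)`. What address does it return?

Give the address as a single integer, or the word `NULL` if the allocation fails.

Answer: 6

Derivation:
Op 1: a = malloc(5) -> a = 0; heap: [0-4 ALLOC][5-24 FREE]
Op 2: free(a) -> (freed a); heap: [0-24 FREE]
Op 3: b = malloc(7) -> b = 0; heap: [0-6 ALLOC][7-24 FREE]
Op 4: free(b) -> (freed b); heap: [0-24 FREE]
Op 5: c = malloc(6) -> c = 0; heap: [0-5 ALLOC][6-24 FREE]
Op 6: c = realloc(c, 2) -> c = 0; heap: [0-1 ALLOC][2-24 FREE]
Op 7: d = malloc(4) -> d = 2; heap: [0-1 ALLOC][2-5 ALLOC][6-24 FREE]
malloc(11): first-fit scan over [0-1 ALLOC][2-5 ALLOC][6-24 FREE] -> 6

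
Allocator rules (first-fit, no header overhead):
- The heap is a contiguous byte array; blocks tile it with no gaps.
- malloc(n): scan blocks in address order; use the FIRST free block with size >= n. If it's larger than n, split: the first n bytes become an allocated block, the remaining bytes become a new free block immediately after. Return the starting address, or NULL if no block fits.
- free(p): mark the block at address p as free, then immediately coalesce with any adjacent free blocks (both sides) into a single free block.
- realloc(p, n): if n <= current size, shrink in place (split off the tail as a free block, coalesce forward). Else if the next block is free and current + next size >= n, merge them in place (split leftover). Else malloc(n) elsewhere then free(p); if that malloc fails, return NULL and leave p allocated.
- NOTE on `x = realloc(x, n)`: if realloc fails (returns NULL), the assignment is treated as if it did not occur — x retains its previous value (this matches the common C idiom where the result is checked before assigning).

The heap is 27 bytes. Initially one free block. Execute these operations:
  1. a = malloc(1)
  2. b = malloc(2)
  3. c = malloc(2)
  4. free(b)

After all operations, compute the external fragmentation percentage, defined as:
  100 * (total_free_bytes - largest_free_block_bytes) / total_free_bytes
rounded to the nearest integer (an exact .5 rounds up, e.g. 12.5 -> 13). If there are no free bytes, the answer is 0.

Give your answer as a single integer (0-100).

Op 1: a = malloc(1) -> a = 0; heap: [0-0 ALLOC][1-26 FREE]
Op 2: b = malloc(2) -> b = 1; heap: [0-0 ALLOC][1-2 ALLOC][3-26 FREE]
Op 3: c = malloc(2) -> c = 3; heap: [0-0 ALLOC][1-2 ALLOC][3-4 ALLOC][5-26 FREE]
Op 4: free(b) -> (freed b); heap: [0-0 ALLOC][1-2 FREE][3-4 ALLOC][5-26 FREE]
Free blocks: [2 22] total_free=24 largest=22 -> 100*(24-22)/24 = 200/24 ≈ 8.333 -> rounds to 8

Answer: 8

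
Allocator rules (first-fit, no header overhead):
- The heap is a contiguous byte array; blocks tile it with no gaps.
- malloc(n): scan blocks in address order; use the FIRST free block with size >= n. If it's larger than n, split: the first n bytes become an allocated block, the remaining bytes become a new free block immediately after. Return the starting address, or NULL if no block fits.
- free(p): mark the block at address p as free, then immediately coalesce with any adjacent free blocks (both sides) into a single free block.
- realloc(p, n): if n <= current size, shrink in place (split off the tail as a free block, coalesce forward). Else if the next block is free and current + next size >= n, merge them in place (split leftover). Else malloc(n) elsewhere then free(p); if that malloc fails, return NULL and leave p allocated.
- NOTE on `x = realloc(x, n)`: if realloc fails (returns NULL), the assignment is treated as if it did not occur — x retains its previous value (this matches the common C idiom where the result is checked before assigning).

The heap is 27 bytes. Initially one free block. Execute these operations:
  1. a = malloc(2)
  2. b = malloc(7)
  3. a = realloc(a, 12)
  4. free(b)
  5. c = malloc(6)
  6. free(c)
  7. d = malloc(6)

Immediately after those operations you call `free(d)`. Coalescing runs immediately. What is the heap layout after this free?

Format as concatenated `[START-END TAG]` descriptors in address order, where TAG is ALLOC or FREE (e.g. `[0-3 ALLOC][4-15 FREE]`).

Answer: [0-8 FREE][9-20 ALLOC][21-26 FREE]

Derivation:
Op 1: a = malloc(2) -> a = 0; heap: [0-1 ALLOC][2-26 FREE]
Op 2: b = malloc(7) -> b = 2; heap: [0-1 ALLOC][2-8 ALLOC][9-26 FREE]
Op 3: a = realloc(a, 12) -> a = 9; heap: [0-1 FREE][2-8 ALLOC][9-20 ALLOC][21-26 FREE]
Op 4: free(b) -> (freed b); heap: [0-8 FREE][9-20 ALLOC][21-26 FREE]
Op 5: c = malloc(6) -> c = 0; heap: [0-5 ALLOC][6-8 FREE][9-20 ALLOC][21-26 FREE]
Op 6: free(c) -> (freed c); heap: [0-8 FREE][9-20 ALLOC][21-26 FREE]
Op 7: d = malloc(6) -> d = 0; heap: [0-5 ALLOC][6-8 FREE][9-20 ALLOC][21-26 FREE]
free(d): d = 0 -> block [0-5 ALLOC]; mark free, coalesce with adjacent free neighbors -> [0-8 FREE][9-20 ALLOC][21-26 FREE]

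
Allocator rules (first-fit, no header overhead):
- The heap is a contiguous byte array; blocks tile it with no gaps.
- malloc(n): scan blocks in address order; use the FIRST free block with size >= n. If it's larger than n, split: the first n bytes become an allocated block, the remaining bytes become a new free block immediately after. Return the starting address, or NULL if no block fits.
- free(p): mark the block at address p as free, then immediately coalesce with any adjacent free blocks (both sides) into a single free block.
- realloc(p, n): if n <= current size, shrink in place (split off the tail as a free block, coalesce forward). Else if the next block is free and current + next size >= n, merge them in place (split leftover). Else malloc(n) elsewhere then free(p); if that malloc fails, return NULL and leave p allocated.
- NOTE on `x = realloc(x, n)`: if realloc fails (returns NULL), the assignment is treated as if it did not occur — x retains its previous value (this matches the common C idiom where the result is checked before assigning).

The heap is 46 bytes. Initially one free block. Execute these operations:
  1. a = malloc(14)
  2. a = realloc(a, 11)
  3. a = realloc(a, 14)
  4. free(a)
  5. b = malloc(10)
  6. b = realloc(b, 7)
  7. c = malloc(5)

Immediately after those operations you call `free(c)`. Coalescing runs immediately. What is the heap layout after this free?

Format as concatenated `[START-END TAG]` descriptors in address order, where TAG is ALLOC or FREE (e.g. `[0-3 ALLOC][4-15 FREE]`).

Op 1: a = malloc(14) -> a = 0; heap: [0-13 ALLOC][14-45 FREE]
Op 2: a = realloc(a, 11) -> a = 0; heap: [0-10 ALLOC][11-45 FREE]
Op 3: a = realloc(a, 14) -> a = 0; heap: [0-13 ALLOC][14-45 FREE]
Op 4: free(a) -> (freed a); heap: [0-45 FREE]
Op 5: b = malloc(10) -> b = 0; heap: [0-9 ALLOC][10-45 FREE]
Op 6: b = realloc(b, 7) -> b = 0; heap: [0-6 ALLOC][7-45 FREE]
Op 7: c = malloc(5) -> c = 7; heap: [0-6 ALLOC][7-11 ALLOC][12-45 FREE]
free(c): c = 7 -> block [7-11 ALLOC]; mark free, coalesce with adjacent free neighbors -> [0-6 ALLOC][7-45 FREE]

Answer: [0-6 ALLOC][7-45 FREE]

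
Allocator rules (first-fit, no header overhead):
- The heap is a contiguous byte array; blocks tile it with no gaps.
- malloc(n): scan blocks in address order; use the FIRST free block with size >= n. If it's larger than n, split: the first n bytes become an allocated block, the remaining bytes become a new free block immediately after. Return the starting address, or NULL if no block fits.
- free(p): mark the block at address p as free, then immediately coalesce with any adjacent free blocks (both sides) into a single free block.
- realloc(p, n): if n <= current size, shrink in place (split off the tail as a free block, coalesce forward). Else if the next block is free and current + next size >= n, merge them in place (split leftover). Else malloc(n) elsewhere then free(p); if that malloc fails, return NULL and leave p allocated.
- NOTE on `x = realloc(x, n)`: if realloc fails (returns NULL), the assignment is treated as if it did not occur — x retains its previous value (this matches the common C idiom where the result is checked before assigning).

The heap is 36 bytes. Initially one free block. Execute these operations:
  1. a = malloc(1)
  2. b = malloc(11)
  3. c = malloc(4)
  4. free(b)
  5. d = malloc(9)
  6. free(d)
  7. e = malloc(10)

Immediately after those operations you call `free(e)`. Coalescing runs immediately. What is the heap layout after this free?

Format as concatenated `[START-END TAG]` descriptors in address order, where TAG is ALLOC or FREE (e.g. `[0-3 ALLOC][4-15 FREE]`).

Op 1: a = malloc(1) -> a = 0; heap: [0-0 ALLOC][1-35 FREE]
Op 2: b = malloc(11) -> b = 1; heap: [0-0 ALLOC][1-11 ALLOC][12-35 FREE]
Op 3: c = malloc(4) -> c = 12; heap: [0-0 ALLOC][1-11 ALLOC][12-15 ALLOC][16-35 FREE]
Op 4: free(b) -> (freed b); heap: [0-0 ALLOC][1-11 FREE][12-15 ALLOC][16-35 FREE]
Op 5: d = malloc(9) -> d = 1; heap: [0-0 ALLOC][1-9 ALLOC][10-11 FREE][12-15 ALLOC][16-35 FREE]
Op 6: free(d) -> (freed d); heap: [0-0 ALLOC][1-11 FREE][12-15 ALLOC][16-35 FREE]
Op 7: e = malloc(10) -> e = 1; heap: [0-0 ALLOC][1-10 ALLOC][11-11 FREE][12-15 ALLOC][16-35 FREE]
free(e): e = 1 -> block [1-10 ALLOC]; mark free, coalesce with adjacent free neighbors -> [0-0 ALLOC][1-11 FREE][12-15 ALLOC][16-35 FREE]

Answer: [0-0 ALLOC][1-11 FREE][12-15 ALLOC][16-35 FREE]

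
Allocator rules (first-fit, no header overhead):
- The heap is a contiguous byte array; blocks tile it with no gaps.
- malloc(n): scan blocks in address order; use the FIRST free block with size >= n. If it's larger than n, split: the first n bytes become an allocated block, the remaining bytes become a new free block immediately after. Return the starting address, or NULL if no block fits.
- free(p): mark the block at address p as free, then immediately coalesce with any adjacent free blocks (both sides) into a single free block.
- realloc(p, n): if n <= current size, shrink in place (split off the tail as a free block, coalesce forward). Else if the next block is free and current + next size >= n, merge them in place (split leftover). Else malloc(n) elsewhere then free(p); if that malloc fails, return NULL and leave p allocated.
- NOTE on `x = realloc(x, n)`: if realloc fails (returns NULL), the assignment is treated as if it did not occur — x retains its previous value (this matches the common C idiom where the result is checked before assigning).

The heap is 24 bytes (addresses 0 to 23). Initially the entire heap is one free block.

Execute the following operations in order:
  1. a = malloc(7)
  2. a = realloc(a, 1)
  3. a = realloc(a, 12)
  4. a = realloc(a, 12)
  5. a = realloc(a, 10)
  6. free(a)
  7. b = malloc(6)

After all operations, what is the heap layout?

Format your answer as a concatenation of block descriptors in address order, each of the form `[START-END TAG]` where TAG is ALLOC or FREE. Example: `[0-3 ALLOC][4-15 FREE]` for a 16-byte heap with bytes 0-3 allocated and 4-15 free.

Op 1: a = malloc(7) -> a = 0; heap: [0-6 ALLOC][7-23 FREE]
Op 2: a = realloc(a, 1) -> a = 0; heap: [0-0 ALLOC][1-23 FREE]
Op 3: a = realloc(a, 12) -> a = 0; heap: [0-11 ALLOC][12-23 FREE]
Op 4: a = realloc(a, 12) -> a = 0; heap: [0-11 ALLOC][12-23 FREE]
Op 5: a = realloc(a, 10) -> a = 0; heap: [0-9 ALLOC][10-23 FREE]
Op 6: free(a) -> (freed a); heap: [0-23 FREE]
Op 7: b = malloc(6) -> b = 0; heap: [0-5 ALLOC][6-23 FREE]

Answer: [0-5 ALLOC][6-23 FREE]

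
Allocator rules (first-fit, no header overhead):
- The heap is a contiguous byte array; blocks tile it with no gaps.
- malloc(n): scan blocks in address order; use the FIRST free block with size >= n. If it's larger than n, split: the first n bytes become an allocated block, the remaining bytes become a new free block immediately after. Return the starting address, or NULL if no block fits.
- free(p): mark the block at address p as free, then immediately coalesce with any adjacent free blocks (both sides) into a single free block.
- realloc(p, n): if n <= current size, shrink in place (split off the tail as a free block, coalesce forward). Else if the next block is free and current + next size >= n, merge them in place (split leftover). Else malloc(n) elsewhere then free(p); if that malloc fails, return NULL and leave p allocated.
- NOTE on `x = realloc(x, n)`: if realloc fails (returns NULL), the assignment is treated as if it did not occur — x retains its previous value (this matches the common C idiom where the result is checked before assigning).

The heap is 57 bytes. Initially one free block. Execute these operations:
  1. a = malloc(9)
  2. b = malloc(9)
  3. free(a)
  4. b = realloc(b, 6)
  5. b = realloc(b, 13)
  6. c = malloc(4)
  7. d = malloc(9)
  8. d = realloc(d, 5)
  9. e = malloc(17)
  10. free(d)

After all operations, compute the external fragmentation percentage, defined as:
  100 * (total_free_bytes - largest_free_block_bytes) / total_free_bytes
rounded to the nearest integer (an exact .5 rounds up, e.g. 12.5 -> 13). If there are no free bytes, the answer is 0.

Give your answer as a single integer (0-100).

Op 1: a = malloc(9) -> a = 0; heap: [0-8 ALLOC][9-56 FREE]
Op 2: b = malloc(9) -> b = 9; heap: [0-8 ALLOC][9-17 ALLOC][18-56 FREE]
Op 3: free(a) -> (freed a); heap: [0-8 FREE][9-17 ALLOC][18-56 FREE]
Op 4: b = realloc(b, 6) -> b = 9; heap: [0-8 FREE][9-14 ALLOC][15-56 FREE]
Op 5: b = realloc(b, 13) -> b = 9; heap: [0-8 FREE][9-21 ALLOC][22-56 FREE]
Op 6: c = malloc(4) -> c = 0; heap: [0-3 ALLOC][4-8 FREE][9-21 ALLOC][22-56 FREE]
Op 7: d = malloc(9) -> d = 22; heap: [0-3 ALLOC][4-8 FREE][9-21 ALLOC][22-30 ALLOC][31-56 FREE]
Op 8: d = realloc(d, 5) -> d = 22; heap: [0-3 ALLOC][4-8 FREE][9-21 ALLOC][22-26 ALLOC][27-56 FREE]
Op 9: e = malloc(17) -> e = 27; heap: [0-3 ALLOC][4-8 FREE][9-21 ALLOC][22-26 ALLOC][27-43 ALLOC][44-56 FREE]
Op 10: free(d) -> (freed d); heap: [0-3 ALLOC][4-8 FREE][9-21 ALLOC][22-26 FREE][27-43 ALLOC][44-56 FREE]
Free blocks: [5 5 13] total_free=23 largest=13 -> 100*(23-13)/23 = 1000/23 ≈ 43.478 -> rounds to 43

Answer: 43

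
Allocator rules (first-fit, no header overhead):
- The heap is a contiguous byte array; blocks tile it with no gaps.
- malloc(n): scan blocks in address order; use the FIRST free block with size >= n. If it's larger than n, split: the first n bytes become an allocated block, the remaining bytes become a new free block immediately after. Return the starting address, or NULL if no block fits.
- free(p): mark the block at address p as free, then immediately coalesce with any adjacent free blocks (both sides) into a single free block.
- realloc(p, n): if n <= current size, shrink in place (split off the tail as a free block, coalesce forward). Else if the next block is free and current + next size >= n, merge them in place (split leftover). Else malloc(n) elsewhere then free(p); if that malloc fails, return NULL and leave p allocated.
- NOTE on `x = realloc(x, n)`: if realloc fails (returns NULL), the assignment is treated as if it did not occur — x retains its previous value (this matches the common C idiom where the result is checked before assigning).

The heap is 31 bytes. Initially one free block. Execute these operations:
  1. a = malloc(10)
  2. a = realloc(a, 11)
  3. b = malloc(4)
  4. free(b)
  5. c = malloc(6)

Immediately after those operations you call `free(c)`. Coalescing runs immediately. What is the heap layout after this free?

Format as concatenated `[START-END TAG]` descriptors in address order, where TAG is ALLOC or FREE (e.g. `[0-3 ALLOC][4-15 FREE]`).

Op 1: a = malloc(10) -> a = 0; heap: [0-9 ALLOC][10-30 FREE]
Op 2: a = realloc(a, 11) -> a = 0; heap: [0-10 ALLOC][11-30 FREE]
Op 3: b = malloc(4) -> b = 11; heap: [0-10 ALLOC][11-14 ALLOC][15-30 FREE]
Op 4: free(b) -> (freed b); heap: [0-10 ALLOC][11-30 FREE]
Op 5: c = malloc(6) -> c = 11; heap: [0-10 ALLOC][11-16 ALLOC][17-30 FREE]
free(c): c = 11 -> block [11-16 ALLOC]; mark free, coalesce with adjacent free neighbors -> [0-10 ALLOC][11-30 FREE]

Answer: [0-10 ALLOC][11-30 FREE]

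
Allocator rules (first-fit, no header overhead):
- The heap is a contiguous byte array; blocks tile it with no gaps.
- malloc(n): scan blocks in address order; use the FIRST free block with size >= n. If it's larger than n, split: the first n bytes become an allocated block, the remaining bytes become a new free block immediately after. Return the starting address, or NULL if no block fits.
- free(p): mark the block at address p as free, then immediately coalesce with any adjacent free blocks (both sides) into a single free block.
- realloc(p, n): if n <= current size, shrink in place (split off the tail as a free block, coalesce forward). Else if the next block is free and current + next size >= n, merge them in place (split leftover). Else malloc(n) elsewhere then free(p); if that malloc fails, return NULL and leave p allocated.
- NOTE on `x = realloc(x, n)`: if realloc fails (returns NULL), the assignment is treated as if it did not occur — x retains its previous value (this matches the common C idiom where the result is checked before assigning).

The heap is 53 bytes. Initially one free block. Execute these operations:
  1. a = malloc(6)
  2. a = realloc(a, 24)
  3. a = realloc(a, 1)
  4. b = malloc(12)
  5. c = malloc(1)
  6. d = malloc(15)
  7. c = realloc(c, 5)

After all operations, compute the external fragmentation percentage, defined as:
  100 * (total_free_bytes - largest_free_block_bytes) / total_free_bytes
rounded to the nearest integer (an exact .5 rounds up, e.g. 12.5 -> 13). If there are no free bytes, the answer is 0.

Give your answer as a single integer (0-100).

Answer: 5

Derivation:
Op 1: a = malloc(6) -> a = 0; heap: [0-5 ALLOC][6-52 FREE]
Op 2: a = realloc(a, 24) -> a = 0; heap: [0-23 ALLOC][24-52 FREE]
Op 3: a = realloc(a, 1) -> a = 0; heap: [0-0 ALLOC][1-52 FREE]
Op 4: b = malloc(12) -> b = 1; heap: [0-0 ALLOC][1-12 ALLOC][13-52 FREE]
Op 5: c = malloc(1) -> c = 13; heap: [0-0 ALLOC][1-12 ALLOC][13-13 ALLOC][14-52 FREE]
Op 6: d = malloc(15) -> d = 14; heap: [0-0 ALLOC][1-12 ALLOC][13-13 ALLOC][14-28 ALLOC][29-52 FREE]
Op 7: c = realloc(c, 5) -> c = 29; heap: [0-0 ALLOC][1-12 ALLOC][13-13 FREE][14-28 ALLOC][29-33 ALLOC][34-52 FREE]
Free blocks: [1 19] total_free=20 largest=19 -> 100*(20-19)/20 = 100/20 = 5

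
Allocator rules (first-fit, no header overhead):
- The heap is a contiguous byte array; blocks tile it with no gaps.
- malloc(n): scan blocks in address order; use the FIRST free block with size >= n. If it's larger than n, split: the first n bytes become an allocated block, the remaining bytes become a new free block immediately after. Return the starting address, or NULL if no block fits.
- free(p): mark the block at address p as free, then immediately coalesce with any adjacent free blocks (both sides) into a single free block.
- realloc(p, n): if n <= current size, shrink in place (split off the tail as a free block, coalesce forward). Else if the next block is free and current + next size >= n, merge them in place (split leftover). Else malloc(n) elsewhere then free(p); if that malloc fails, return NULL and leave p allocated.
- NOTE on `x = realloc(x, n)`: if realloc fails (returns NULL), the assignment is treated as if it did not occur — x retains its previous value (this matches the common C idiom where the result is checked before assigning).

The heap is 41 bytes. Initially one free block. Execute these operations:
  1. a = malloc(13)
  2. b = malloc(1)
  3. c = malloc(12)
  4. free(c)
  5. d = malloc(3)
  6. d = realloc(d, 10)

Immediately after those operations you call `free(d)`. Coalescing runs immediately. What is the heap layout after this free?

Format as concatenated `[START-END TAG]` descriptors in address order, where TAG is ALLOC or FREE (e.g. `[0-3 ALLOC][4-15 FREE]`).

Answer: [0-12 ALLOC][13-13 ALLOC][14-40 FREE]

Derivation:
Op 1: a = malloc(13) -> a = 0; heap: [0-12 ALLOC][13-40 FREE]
Op 2: b = malloc(1) -> b = 13; heap: [0-12 ALLOC][13-13 ALLOC][14-40 FREE]
Op 3: c = malloc(12) -> c = 14; heap: [0-12 ALLOC][13-13 ALLOC][14-25 ALLOC][26-40 FREE]
Op 4: free(c) -> (freed c); heap: [0-12 ALLOC][13-13 ALLOC][14-40 FREE]
Op 5: d = malloc(3) -> d = 14; heap: [0-12 ALLOC][13-13 ALLOC][14-16 ALLOC][17-40 FREE]
Op 6: d = realloc(d, 10) -> d = 14; heap: [0-12 ALLOC][13-13 ALLOC][14-23 ALLOC][24-40 FREE]
free(d): d = 14 -> block [14-23 ALLOC]; mark free, coalesce with adjacent free neighbors -> [0-12 ALLOC][13-13 ALLOC][14-40 FREE]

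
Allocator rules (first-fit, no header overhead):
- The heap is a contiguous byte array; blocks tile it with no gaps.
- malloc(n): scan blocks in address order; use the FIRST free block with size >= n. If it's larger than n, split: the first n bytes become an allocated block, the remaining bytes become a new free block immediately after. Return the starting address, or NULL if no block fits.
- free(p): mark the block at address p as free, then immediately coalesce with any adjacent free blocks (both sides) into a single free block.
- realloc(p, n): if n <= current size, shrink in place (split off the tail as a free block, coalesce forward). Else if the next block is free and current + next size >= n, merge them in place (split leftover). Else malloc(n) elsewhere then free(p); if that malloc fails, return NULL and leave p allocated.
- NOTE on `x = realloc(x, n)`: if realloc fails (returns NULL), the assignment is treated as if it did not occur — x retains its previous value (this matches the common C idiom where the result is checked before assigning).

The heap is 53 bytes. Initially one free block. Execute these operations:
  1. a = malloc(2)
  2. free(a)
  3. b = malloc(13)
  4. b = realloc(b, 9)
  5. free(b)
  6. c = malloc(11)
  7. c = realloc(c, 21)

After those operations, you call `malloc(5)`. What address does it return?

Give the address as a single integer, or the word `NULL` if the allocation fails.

Op 1: a = malloc(2) -> a = 0; heap: [0-1 ALLOC][2-52 FREE]
Op 2: free(a) -> (freed a); heap: [0-52 FREE]
Op 3: b = malloc(13) -> b = 0; heap: [0-12 ALLOC][13-52 FREE]
Op 4: b = realloc(b, 9) -> b = 0; heap: [0-8 ALLOC][9-52 FREE]
Op 5: free(b) -> (freed b); heap: [0-52 FREE]
Op 6: c = malloc(11) -> c = 0; heap: [0-10 ALLOC][11-52 FREE]
Op 7: c = realloc(c, 21) -> c = 0; heap: [0-20 ALLOC][21-52 FREE]
malloc(5): first-fit scan over [0-20 ALLOC][21-52 FREE] -> 21

Answer: 21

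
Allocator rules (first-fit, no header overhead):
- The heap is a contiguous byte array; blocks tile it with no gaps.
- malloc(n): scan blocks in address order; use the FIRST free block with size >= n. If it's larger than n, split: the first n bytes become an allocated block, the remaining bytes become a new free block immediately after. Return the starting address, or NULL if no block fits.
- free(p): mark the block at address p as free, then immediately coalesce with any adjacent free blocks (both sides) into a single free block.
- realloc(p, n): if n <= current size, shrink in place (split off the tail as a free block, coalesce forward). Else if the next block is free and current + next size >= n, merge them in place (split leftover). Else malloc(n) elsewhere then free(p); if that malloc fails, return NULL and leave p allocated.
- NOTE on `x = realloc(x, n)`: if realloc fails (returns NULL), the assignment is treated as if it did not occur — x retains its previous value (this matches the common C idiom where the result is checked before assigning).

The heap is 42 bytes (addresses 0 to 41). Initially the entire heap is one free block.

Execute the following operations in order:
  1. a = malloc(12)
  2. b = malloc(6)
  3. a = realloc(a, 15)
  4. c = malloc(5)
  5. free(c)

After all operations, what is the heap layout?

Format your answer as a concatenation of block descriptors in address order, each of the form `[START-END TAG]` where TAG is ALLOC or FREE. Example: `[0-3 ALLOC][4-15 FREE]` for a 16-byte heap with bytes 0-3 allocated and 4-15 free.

Op 1: a = malloc(12) -> a = 0; heap: [0-11 ALLOC][12-41 FREE]
Op 2: b = malloc(6) -> b = 12; heap: [0-11 ALLOC][12-17 ALLOC][18-41 FREE]
Op 3: a = realloc(a, 15) -> a = 18; heap: [0-11 FREE][12-17 ALLOC][18-32 ALLOC][33-41 FREE]
Op 4: c = malloc(5) -> c = 0; heap: [0-4 ALLOC][5-11 FREE][12-17 ALLOC][18-32 ALLOC][33-41 FREE]
Op 5: free(c) -> (freed c); heap: [0-11 FREE][12-17 ALLOC][18-32 ALLOC][33-41 FREE]

Answer: [0-11 FREE][12-17 ALLOC][18-32 ALLOC][33-41 FREE]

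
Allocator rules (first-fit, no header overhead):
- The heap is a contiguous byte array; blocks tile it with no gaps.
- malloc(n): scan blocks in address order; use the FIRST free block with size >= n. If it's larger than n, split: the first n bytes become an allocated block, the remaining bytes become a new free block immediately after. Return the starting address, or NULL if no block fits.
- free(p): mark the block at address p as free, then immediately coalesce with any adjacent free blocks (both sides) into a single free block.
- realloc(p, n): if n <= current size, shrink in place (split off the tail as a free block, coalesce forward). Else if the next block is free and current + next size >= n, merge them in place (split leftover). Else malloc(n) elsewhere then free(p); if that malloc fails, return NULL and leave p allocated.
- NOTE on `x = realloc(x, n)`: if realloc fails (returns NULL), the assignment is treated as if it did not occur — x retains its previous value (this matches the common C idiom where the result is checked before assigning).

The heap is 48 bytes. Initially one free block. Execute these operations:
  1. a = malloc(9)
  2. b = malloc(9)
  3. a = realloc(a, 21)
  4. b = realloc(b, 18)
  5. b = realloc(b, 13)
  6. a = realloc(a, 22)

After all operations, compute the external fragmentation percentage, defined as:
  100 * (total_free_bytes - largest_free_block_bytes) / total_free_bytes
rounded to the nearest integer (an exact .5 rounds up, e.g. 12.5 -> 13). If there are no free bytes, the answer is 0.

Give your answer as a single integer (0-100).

Op 1: a = malloc(9) -> a = 0; heap: [0-8 ALLOC][9-47 FREE]
Op 2: b = malloc(9) -> b = 9; heap: [0-8 ALLOC][9-17 ALLOC][18-47 FREE]
Op 3: a = realloc(a, 21) -> a = 18; heap: [0-8 FREE][9-17 ALLOC][18-38 ALLOC][39-47 FREE]
Op 4: b = realloc(b, 18) -> NULL (b unchanged); heap: [0-8 FREE][9-17 ALLOC][18-38 ALLOC][39-47 FREE]
Op 5: b = realloc(b, 13) -> NULL (b unchanged); heap: [0-8 FREE][9-17 ALLOC][18-38 ALLOC][39-47 FREE]
Op 6: a = realloc(a, 22) -> a = 18; heap: [0-8 FREE][9-17 ALLOC][18-39 ALLOC][40-47 FREE]
Free blocks: [9 8] total_free=17 largest=9 -> 100*(17-9)/17 = 800/17 ≈ 47.059 -> rounds to 47

Answer: 47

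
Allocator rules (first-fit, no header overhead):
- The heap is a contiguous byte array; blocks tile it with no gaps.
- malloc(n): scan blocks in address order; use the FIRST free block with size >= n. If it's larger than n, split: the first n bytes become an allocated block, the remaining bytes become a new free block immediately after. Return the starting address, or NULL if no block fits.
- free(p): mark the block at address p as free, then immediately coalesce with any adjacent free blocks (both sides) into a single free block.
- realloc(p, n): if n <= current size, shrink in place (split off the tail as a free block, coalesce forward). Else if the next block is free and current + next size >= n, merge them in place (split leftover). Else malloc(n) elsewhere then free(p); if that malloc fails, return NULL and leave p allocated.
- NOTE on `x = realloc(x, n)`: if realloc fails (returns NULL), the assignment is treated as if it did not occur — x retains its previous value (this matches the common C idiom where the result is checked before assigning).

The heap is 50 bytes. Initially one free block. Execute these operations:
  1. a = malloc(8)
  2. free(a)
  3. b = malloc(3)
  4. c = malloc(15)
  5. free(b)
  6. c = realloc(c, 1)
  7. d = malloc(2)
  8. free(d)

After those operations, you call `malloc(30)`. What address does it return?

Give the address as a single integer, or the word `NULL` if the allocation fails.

Op 1: a = malloc(8) -> a = 0; heap: [0-7 ALLOC][8-49 FREE]
Op 2: free(a) -> (freed a); heap: [0-49 FREE]
Op 3: b = malloc(3) -> b = 0; heap: [0-2 ALLOC][3-49 FREE]
Op 4: c = malloc(15) -> c = 3; heap: [0-2 ALLOC][3-17 ALLOC][18-49 FREE]
Op 5: free(b) -> (freed b); heap: [0-2 FREE][3-17 ALLOC][18-49 FREE]
Op 6: c = realloc(c, 1) -> c = 3; heap: [0-2 FREE][3-3 ALLOC][4-49 FREE]
Op 7: d = malloc(2) -> d = 0; heap: [0-1 ALLOC][2-2 FREE][3-3 ALLOC][4-49 FREE]
Op 8: free(d) -> (freed d); heap: [0-2 FREE][3-3 ALLOC][4-49 FREE]
malloc(30): first-fit scan over [0-2 FREE][3-3 ALLOC][4-49 FREE] -> 4

Answer: 4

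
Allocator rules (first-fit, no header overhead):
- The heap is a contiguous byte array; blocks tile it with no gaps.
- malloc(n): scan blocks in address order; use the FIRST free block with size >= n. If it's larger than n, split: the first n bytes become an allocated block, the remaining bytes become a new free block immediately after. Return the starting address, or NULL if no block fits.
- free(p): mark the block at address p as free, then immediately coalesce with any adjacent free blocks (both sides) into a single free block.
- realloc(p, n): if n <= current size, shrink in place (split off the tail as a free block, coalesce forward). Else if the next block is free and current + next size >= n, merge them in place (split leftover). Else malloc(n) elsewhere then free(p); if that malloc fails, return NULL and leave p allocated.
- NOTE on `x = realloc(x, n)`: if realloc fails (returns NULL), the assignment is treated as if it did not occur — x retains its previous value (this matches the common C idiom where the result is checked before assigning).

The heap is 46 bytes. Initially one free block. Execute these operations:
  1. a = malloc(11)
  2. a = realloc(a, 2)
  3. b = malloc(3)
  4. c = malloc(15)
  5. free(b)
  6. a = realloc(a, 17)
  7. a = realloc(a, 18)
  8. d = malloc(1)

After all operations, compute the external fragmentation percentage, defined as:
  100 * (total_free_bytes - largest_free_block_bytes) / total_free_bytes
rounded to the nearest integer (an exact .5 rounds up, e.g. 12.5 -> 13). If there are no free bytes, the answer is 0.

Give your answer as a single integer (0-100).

Answer: 33

Derivation:
Op 1: a = malloc(11) -> a = 0; heap: [0-10 ALLOC][11-45 FREE]
Op 2: a = realloc(a, 2) -> a = 0; heap: [0-1 ALLOC][2-45 FREE]
Op 3: b = malloc(3) -> b = 2; heap: [0-1 ALLOC][2-4 ALLOC][5-45 FREE]
Op 4: c = malloc(15) -> c = 5; heap: [0-1 ALLOC][2-4 ALLOC][5-19 ALLOC][20-45 FREE]
Op 5: free(b) -> (freed b); heap: [0-1 ALLOC][2-4 FREE][5-19 ALLOC][20-45 FREE]
Op 6: a = realloc(a, 17) -> a = 20; heap: [0-4 FREE][5-19 ALLOC][20-36 ALLOC][37-45 FREE]
Op 7: a = realloc(a, 18) -> a = 20; heap: [0-4 FREE][5-19 ALLOC][20-37 ALLOC][38-45 FREE]
Op 8: d = malloc(1) -> d = 0; heap: [0-0 ALLOC][1-4 FREE][5-19 ALLOC][20-37 ALLOC][38-45 FREE]
Free blocks: [4 8] total_free=12 largest=8 -> 100*(12-8)/12 = 400/12 ≈ 33.333 -> rounds to 33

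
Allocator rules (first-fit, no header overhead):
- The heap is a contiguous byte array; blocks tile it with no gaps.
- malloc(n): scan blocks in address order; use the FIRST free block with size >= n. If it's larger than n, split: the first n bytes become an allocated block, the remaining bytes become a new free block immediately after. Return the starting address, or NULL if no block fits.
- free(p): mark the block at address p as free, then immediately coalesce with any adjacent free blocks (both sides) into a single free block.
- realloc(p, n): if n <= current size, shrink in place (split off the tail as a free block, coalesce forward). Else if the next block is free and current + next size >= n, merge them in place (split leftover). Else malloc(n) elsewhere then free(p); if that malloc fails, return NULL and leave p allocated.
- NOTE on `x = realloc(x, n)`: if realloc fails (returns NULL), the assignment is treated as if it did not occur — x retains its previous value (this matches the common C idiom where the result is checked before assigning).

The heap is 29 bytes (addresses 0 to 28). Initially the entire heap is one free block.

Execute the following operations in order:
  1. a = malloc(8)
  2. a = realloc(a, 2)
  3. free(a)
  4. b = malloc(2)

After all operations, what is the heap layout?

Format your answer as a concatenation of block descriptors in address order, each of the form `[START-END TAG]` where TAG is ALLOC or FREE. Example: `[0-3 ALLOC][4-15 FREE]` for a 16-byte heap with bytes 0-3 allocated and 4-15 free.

Answer: [0-1 ALLOC][2-28 FREE]

Derivation:
Op 1: a = malloc(8) -> a = 0; heap: [0-7 ALLOC][8-28 FREE]
Op 2: a = realloc(a, 2) -> a = 0; heap: [0-1 ALLOC][2-28 FREE]
Op 3: free(a) -> (freed a); heap: [0-28 FREE]
Op 4: b = malloc(2) -> b = 0; heap: [0-1 ALLOC][2-28 FREE]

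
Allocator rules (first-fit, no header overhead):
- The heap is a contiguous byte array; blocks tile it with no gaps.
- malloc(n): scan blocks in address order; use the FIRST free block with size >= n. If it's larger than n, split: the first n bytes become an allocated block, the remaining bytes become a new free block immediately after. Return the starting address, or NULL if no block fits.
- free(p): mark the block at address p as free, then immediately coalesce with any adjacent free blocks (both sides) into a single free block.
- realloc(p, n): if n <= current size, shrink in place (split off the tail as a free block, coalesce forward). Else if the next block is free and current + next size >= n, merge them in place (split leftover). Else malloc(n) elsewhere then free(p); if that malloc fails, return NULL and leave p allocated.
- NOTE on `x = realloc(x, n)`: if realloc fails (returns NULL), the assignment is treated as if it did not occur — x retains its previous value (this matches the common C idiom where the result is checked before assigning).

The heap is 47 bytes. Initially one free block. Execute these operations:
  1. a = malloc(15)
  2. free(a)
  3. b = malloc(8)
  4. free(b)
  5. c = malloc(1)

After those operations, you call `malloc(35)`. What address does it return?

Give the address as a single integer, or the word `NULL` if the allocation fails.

Op 1: a = malloc(15) -> a = 0; heap: [0-14 ALLOC][15-46 FREE]
Op 2: free(a) -> (freed a); heap: [0-46 FREE]
Op 3: b = malloc(8) -> b = 0; heap: [0-7 ALLOC][8-46 FREE]
Op 4: free(b) -> (freed b); heap: [0-46 FREE]
Op 5: c = malloc(1) -> c = 0; heap: [0-0 ALLOC][1-46 FREE]
malloc(35): first-fit scan over [0-0 ALLOC][1-46 FREE] -> 1

Answer: 1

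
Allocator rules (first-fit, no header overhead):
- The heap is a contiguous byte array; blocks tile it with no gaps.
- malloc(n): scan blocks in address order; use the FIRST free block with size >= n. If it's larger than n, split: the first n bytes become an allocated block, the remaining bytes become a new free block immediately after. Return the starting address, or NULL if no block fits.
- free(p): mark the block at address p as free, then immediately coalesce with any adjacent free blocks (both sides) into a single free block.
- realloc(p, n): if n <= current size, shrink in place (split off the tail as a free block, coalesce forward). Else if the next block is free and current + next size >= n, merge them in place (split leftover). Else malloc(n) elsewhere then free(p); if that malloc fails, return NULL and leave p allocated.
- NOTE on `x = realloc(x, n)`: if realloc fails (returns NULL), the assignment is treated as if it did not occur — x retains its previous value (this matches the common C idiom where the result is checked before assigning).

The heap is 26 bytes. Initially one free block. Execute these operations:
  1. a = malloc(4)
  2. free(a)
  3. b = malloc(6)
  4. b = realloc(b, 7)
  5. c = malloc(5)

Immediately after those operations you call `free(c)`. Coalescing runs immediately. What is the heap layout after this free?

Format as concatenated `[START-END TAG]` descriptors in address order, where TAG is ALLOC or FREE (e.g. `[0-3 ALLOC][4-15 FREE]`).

Answer: [0-6 ALLOC][7-25 FREE]

Derivation:
Op 1: a = malloc(4) -> a = 0; heap: [0-3 ALLOC][4-25 FREE]
Op 2: free(a) -> (freed a); heap: [0-25 FREE]
Op 3: b = malloc(6) -> b = 0; heap: [0-5 ALLOC][6-25 FREE]
Op 4: b = realloc(b, 7) -> b = 0; heap: [0-6 ALLOC][7-25 FREE]
Op 5: c = malloc(5) -> c = 7; heap: [0-6 ALLOC][7-11 ALLOC][12-25 FREE]
free(c): c = 7 -> block [7-11 ALLOC]; mark free, coalesce with adjacent free neighbors -> [0-6 ALLOC][7-25 FREE]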